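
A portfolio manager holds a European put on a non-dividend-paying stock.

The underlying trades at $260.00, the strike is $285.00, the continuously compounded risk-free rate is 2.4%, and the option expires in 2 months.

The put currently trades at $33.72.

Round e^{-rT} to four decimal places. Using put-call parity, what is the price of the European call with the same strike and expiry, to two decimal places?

exp(−rT) = exp(−0.024·0.1667) = 0.9960
Put-call parity: C − P = S − K·e^(−rT) = 260 − 285·0.9960 = 260 − 283.8600 = -23.8600
C = P + (C − P) = 33.72 + (-23.8600) = 9.8600

$9.86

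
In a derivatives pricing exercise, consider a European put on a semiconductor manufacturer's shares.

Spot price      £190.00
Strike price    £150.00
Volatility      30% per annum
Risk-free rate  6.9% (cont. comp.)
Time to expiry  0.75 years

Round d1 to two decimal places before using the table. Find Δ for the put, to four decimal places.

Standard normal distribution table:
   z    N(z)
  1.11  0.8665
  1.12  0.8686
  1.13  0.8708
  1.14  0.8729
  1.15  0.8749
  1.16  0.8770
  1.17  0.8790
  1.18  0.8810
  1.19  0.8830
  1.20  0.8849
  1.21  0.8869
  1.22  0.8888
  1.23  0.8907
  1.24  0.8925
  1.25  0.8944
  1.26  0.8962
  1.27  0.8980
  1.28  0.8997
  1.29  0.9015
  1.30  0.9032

-0.1075

T = 0.75;  σ√T = 0.2598
d₁ = [ln(190/150) + (0.069 + 0.3²/2)·0.75] / 0.2598 = [0.2364 + 0.0855] / 0.2598 = 1.2390 ⇒ 1.24
N(d₁) = N(1.24) = 0.8925
Δ_put = N(d₁) − 1 = 0.8925 − 1 = -0.1075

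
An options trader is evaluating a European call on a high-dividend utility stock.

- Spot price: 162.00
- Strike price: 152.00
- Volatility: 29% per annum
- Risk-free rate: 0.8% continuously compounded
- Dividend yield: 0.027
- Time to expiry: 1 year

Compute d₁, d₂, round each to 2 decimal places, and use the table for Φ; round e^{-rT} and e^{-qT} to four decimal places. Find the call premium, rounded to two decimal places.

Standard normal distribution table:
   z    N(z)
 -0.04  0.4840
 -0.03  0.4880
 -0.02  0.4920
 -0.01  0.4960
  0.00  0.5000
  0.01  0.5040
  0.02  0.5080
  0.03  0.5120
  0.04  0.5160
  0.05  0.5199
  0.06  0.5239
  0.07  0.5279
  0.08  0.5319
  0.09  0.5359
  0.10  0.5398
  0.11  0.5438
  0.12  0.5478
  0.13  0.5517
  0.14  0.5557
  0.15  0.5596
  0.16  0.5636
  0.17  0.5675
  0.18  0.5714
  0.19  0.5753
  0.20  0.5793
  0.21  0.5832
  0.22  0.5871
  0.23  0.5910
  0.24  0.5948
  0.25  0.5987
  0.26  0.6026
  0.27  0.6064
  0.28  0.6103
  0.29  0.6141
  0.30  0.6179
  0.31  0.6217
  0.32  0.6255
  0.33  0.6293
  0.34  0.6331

21.44

T = 1;  σ√T = 0.2900
d₁ = [ln(162/152) + (0.008 − 0.027 + 0.29²/2)·1] / 0.2900 = [0.0637 + 0.0230] / 0.2900 = 0.2992 ⇒ 0.30
d₂ = d₁ − σ√T = 0.2992 − 0.2900 = 0.0092 ⇒ 0.01
exp(−qT) = exp(−0.027·1) = 0.9734;  exp(−rT) = exp(−0.008·1) = 0.9920
C = 162·0.9734·N(0.30) − 152·0.9920·N(0.01) = 162·0.9734·0.6179 − 152·0.9920·0.5040 = 97.4371 − 75.9951 = 21.4420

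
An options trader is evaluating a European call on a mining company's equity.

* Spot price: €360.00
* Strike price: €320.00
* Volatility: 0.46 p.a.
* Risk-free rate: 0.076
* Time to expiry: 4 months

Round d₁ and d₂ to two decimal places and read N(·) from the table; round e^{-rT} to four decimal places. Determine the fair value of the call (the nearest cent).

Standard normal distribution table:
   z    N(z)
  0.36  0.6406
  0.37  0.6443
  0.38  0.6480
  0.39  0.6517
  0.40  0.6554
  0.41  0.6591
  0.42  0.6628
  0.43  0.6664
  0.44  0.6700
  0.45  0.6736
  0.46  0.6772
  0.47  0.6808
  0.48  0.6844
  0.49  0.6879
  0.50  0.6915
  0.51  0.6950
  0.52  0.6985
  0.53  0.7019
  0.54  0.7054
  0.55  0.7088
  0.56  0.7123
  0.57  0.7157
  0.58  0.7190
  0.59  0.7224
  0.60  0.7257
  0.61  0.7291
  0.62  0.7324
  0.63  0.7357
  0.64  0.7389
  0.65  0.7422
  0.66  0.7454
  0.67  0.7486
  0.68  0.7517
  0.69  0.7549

σ√T = 0.46·√0.3333 = 0.2656
d₁ = [ln(360/320) + (0.076 + ½·0.46²)·0.3333] / (σ√T) = (0.1178 + 0.0606) / 0.2656 = 0.6717 ≈ 0.67
d₂ = 0.6717 − 0.2656 = 0.4061 ≈ 0.41
exp(−rT) = exp(−0.076·0.3333) = 0.9750
C = 360·N(0.67) − 320·0.9750·N(0.41) = 360·0.7486 − 320·0.9750·0.6591 = 269.4960 − 205.6392 = 63.8568

€63.86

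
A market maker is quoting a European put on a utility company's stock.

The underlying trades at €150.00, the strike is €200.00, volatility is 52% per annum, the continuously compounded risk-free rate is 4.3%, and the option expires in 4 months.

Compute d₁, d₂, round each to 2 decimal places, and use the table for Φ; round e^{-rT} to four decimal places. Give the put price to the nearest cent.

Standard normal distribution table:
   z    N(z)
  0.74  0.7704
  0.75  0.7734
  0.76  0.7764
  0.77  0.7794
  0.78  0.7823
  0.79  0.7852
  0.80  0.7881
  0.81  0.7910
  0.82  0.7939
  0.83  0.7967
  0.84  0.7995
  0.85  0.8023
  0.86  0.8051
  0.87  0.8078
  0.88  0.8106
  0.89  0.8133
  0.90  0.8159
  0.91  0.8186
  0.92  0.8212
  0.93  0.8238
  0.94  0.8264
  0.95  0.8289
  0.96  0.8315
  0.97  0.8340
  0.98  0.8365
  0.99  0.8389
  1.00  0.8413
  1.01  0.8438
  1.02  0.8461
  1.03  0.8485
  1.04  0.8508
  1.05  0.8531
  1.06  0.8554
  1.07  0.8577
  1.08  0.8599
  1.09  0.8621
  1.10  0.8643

σ√T = 0.52·√0.3333 = 0.3002
ln(S/K) + (r + σ²/2)T = ln(150/200) + (0.043 + 0.52²/2)·0.3333 = -0.2877 + 0.0594 = -0.2283
d₁ = -0.2283 / 0.3002 = -0.7604 which rounds to -0.76
d₂ = d₁ − σ√T = -0.7604 − 0.3002 = -1.0606 which rounds to -1.06
e^(−rT) = e^(−0.043·0.3333) = 0.9858
N(−d₂) = N(1.06) = 0.8554;  N(−d₁) = N(0.76) = 0.7764
P = 200·0.9858·0.8554 − 150·0.7764 = 168.6507 − 116.4600 = 52.1907

€52.19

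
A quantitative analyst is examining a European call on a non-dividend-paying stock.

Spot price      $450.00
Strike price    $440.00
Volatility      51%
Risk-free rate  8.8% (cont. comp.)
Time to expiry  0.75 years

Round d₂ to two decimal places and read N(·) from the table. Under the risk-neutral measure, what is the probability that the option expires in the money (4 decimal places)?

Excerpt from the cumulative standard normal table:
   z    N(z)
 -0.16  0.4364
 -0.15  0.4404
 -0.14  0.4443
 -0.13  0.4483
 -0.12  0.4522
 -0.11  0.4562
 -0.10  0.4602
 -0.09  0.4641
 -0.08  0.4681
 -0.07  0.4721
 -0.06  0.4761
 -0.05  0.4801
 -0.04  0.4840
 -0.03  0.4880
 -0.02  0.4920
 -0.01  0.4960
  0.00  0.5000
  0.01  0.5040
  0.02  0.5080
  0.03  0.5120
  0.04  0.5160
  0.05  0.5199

0.4920

σ√T = 0.51 × 0.8660 = 0.4417
ln(S/K) + (r + σ²/2)T = ln(450/440) + (0.088 + 0.51²/2)·0.75 = 0.0225 + 0.1635 = 0.1860
d₁ = 0.1860 / 0.4417 = 0.4211 which rounds to 0.42
d₂ = d₁ − σ√T = 0.4211 − 0.4417 = -0.0205 which rounds to -0.02
Pr(exercise) under Q = N(d₂) = 0.4920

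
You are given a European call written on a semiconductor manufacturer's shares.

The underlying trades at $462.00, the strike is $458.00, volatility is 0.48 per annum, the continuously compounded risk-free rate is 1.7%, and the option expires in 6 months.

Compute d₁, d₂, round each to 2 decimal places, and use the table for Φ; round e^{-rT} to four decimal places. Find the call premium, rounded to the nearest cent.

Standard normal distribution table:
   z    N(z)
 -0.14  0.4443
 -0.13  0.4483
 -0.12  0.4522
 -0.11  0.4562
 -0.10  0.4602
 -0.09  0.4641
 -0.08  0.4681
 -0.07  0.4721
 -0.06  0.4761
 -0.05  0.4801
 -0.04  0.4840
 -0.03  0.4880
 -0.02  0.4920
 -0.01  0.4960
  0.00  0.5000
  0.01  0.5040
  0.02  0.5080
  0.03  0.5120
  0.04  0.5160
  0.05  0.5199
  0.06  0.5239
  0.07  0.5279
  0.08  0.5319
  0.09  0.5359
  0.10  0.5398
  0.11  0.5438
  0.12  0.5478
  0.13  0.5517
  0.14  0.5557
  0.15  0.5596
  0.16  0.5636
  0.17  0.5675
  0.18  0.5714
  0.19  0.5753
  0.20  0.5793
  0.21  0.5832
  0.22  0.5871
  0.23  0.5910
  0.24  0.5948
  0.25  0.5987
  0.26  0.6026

σ√T = 0.48·√0.5 = 0.3394
ln(S/K) + (r + σ²/2)T = ln(462/458) + (0.017 + 0.48²/2)·0.5 = 0.0087 + 0.0661 = 0.0748
d₁ = 0.0748 / 0.3394 = 0.2204 ≈ 0.22
d₂ = d₁ − σ√T = 0.2204 − 0.3394 = -0.1190 ≈ -0.12
exp(−rT) = exp(−0.017·0.5) = 0.9915
N(d₁) = N(0.22) = 0.5871;  N(d₂) = N(-0.12) = 0.4522
C = 462·0.5871 − 458·0.9915·0.4522 = 271.2402 − 205.3472 = 65.8930

$65.89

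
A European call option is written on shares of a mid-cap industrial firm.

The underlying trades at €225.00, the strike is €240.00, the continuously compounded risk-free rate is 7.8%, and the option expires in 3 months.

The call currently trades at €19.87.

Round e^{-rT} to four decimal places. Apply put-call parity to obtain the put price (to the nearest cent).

exp(−rT) = exp(−0.078·0.25) = 0.9807
Put-call parity: C − P = S − K·e^(−rT) = 225 − 240·0.9807 = 225 − 235.3680 = -10.3680
P = C − (C − P) = 19.87 − (-10.3680) = 30.2380

€30.24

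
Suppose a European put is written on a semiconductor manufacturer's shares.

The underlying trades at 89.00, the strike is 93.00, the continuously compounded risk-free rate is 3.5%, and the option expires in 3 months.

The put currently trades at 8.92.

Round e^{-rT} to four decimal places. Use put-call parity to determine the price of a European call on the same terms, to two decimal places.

5.73

e^(−rT) = e^(−0.035·0.25) = 0.9913
Put-call parity: C − P = S − K·e^(−rT) = 89 − 93·0.9913 = 89 − 92.1909 = -3.1909
C = P + (C − P) = 8.92 + (-3.1909) = 5.7291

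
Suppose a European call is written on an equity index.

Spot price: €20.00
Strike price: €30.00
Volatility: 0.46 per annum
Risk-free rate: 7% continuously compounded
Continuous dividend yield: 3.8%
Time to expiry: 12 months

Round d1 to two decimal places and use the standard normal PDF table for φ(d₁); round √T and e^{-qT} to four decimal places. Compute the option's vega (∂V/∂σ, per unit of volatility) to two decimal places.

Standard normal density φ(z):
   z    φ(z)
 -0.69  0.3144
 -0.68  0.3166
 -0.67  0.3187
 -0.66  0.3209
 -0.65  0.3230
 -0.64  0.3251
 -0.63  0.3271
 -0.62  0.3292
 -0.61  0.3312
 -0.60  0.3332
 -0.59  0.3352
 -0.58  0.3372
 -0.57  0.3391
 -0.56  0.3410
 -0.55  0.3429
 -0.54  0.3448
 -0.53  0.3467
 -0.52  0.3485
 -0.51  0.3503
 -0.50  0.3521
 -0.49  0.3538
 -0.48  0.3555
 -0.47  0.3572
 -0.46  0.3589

σ√T = 0.46·√1 = 0.4600
d₁ = [ln(20/30) + (0.07 − 0.038 + 0.46²/2)·1] / 0.4600 = [-0.4055 + 0.1378] / 0.4600 = -0.5819 ⇒ -0.58
√T = √1 = 1.0000
φ(d₁) = φ(-0.58) = 0.3372
exp(−qT) = exp(−0.038·1) = 0.9627
vega = S·exp(−qT)·φ(d₁)·√T = 20·0.9627·0.3372·1.0000 = 6.4924

6.49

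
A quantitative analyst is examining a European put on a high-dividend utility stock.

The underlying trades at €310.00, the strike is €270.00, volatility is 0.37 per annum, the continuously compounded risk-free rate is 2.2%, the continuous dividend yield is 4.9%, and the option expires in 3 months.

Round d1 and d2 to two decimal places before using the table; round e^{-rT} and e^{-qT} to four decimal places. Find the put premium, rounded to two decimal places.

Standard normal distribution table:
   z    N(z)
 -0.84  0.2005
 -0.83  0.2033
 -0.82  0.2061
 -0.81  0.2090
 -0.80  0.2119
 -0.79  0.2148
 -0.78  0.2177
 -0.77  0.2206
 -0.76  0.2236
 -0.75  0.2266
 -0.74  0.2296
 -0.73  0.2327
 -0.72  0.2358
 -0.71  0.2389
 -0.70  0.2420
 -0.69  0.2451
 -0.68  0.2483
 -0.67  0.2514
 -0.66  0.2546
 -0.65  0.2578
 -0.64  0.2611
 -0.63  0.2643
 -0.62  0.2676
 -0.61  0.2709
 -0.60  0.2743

€6.97

σ√T = 0.37·√0.25 = 0.1850
ln(S/K) + (r − q + σ²/2)T = ln(310/270) + (0.022 − 0.049 + 0.37²/2)·0.25 = 0.1382 + 0.0104 = 0.1485
d₁ = 0.1485 / 0.1850 = 0.8028 ≈ 0.80
d₂ = d₁ − σ√T = 0.8028 − 0.1850 = 0.6178 ≈ 0.62
e^(−qT) = e^(−0.049·0.25) = 0.9878;  e^(−rT) = e^(−0.022·0.25) = 0.9945
P = 270·0.9945·N(-0.62) − 310·0.9878·N(-0.80) = 270·0.9945·0.2676 − 310·0.9878·0.2119 = 71.8546 − 64.8876 = 6.9670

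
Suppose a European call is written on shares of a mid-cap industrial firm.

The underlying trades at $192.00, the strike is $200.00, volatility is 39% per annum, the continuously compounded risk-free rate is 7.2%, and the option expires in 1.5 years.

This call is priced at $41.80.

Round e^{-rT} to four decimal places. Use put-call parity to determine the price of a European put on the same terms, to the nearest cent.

e^(−rT) = e^(−0.072·1.5) = 0.8976
Put-call parity: C − P = S − K·e^(−rT) = 192 − 200·0.8976 = 192 − 179.5200 = 12.4800
P = C − (C − P) = 41.80 − (12.4800) = 29.3200

$29.32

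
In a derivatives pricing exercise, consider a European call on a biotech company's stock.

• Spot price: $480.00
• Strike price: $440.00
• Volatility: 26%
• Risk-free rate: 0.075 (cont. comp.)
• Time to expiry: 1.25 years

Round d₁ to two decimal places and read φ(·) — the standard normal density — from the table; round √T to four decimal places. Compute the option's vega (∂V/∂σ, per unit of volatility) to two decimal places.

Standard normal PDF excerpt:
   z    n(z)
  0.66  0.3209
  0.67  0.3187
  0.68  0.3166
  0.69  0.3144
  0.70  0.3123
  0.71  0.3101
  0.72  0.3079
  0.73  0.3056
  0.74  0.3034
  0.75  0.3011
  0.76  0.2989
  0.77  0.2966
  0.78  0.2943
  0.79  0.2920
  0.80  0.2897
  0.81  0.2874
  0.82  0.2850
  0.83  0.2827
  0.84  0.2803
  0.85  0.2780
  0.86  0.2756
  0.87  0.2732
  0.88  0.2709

σ√T = 0.26·√1.25 = 0.2907
d₁ = [ln(480/440) + (0.075 + 0.26²/2)·1.25] / 0.2907 = [0.0870 + 0.1360] / 0.2907 = 0.7672 ⇒ 0.77
√T = √1.25 = 1.1180
φ(d₁) = φ(0.77) = 0.2966
vega = S·φ(d₁)·√T = 480·0.2966·1.1180 = 159.1674

159.17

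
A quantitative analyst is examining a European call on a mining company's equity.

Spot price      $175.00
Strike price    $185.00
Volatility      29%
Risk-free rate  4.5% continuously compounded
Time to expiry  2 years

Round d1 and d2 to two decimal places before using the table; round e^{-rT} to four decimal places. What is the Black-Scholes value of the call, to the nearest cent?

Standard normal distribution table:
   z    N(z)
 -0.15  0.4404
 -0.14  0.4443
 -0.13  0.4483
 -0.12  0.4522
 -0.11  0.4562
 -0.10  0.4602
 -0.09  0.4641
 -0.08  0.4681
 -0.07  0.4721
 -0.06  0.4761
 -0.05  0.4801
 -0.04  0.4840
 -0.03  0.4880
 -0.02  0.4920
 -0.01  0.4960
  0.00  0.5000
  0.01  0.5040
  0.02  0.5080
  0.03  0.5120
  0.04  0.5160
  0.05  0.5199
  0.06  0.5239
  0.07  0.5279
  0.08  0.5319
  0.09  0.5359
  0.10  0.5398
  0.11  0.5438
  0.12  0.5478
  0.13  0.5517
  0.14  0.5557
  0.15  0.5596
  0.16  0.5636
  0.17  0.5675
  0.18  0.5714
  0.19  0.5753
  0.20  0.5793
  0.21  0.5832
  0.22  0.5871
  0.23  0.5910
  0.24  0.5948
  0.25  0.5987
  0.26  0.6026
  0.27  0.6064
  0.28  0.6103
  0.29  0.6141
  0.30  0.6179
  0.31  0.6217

$31.01

σ√T = 0.29·√2 = 0.4101
ln(S/K) + (r + σ²/2)T = ln(175/185) + (0.045 + 0.29²/2)·2 = -0.0556 + 0.1741 = 0.1185
d₁ = 0.1185 / 0.4101 = 0.2890 ≈ 0.29
d₂ = d₁ − σ√T = 0.2890 − 0.4101 = -0.1211 ≈ -0.12
exp(−rT) = exp(−0.045·2) = 0.9139
N(d₁) = N(0.29) = 0.6141;  N(d₂) = N(-0.12) = 0.4522
C = 175·0.6141 − 185·0.9139·0.4522 = 107.4675 − 76.4541 = 31.0134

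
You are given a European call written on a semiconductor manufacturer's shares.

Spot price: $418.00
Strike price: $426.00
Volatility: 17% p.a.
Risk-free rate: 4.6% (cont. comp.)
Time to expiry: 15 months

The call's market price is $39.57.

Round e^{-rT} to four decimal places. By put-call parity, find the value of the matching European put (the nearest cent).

$23.76

e^(−rT) = e^(−0.046·1.25) = 0.9441
Put-call parity: C − P = S − K·e^(−rT) = 418 − 426·0.9441 = 418 − 402.1866 = 15.8134
P = C − (C − P) = 39.57 − (15.8134) = 23.7566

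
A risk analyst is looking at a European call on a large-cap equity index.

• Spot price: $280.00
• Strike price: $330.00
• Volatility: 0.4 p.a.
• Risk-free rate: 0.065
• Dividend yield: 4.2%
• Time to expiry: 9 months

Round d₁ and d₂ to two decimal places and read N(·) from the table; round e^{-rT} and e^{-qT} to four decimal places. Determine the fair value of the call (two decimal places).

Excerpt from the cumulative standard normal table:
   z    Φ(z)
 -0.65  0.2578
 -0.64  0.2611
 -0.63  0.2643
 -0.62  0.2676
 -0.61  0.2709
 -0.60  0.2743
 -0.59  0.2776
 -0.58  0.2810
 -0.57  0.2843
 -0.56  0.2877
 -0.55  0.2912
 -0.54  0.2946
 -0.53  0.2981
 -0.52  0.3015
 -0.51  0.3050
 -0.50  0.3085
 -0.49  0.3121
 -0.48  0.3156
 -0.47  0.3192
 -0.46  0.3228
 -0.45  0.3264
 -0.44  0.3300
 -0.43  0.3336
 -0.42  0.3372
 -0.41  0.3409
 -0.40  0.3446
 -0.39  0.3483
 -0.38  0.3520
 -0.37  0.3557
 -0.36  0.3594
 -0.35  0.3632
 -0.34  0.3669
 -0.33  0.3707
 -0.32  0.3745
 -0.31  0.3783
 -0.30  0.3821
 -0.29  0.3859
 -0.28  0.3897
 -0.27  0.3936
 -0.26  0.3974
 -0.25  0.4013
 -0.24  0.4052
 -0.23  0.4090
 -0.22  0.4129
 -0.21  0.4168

σ√T = 0.4·√0.75 = 0.3464
ln(S/K) + (r − q + σ²/2)T = ln(280/330) + (0.065 − 0.042 + 0.4²/2)·0.75 = -0.1643 + 0.0773 = -0.0871
d₁ = -0.0871 / 0.3464 = -0.2513 ≈ -0.25
d₂ = d₁ − σ√T = -0.2513 − 0.3464 = -0.5977 ≈ -0.60
exp(−qT) = exp(−0.042·0.75) = 0.9690;  exp(−rT) = exp(−0.065·0.75) = 0.9524
N(d₁) = N(-0.25) = 0.4013;  N(d₂) = N(-0.60) = 0.2743
C = 280·0.9690·0.4013 − 330·0.9524·0.2743 = 108.8807 − 86.2103 = 22.6704

$22.67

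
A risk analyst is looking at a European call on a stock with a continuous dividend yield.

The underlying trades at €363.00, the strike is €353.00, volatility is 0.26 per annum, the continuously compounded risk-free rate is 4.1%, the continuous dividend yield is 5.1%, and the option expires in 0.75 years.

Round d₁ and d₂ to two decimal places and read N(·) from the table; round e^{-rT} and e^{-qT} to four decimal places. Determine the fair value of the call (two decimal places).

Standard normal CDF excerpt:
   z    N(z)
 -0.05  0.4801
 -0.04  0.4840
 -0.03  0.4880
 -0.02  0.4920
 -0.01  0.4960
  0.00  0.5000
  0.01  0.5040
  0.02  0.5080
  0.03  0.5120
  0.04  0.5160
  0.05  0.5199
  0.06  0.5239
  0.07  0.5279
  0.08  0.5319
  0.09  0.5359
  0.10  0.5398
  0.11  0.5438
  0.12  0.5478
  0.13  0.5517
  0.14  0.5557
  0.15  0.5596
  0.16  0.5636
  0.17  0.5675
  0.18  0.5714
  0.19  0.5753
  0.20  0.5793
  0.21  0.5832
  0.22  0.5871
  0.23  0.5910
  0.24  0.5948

€33.99

T = 0.75;  σ√T = 0.2252
d₁ = [ln(363/353) + (0.041 − 0.051 + ½·0.26²)·0.75] / (σ√T) = (0.0279 + 0.0179) / 0.2252 = 0.2033 which rounds to 0.20
d₂ = 0.2033 − 0.2252 = -0.0218 which rounds to -0.02
e^(−qT) = e^(−0.051·0.75) = 0.9625;  e^(−rT) = e^(−0.041·0.75) = 0.9697
N(d₁) = N(0.20) = 0.5793;  N(d₂) = N(-0.02) = 0.4920
C = 363·0.9625·0.5793 − 353·0.9697·0.4920 = 202.4002 − 168.4136 = 33.9866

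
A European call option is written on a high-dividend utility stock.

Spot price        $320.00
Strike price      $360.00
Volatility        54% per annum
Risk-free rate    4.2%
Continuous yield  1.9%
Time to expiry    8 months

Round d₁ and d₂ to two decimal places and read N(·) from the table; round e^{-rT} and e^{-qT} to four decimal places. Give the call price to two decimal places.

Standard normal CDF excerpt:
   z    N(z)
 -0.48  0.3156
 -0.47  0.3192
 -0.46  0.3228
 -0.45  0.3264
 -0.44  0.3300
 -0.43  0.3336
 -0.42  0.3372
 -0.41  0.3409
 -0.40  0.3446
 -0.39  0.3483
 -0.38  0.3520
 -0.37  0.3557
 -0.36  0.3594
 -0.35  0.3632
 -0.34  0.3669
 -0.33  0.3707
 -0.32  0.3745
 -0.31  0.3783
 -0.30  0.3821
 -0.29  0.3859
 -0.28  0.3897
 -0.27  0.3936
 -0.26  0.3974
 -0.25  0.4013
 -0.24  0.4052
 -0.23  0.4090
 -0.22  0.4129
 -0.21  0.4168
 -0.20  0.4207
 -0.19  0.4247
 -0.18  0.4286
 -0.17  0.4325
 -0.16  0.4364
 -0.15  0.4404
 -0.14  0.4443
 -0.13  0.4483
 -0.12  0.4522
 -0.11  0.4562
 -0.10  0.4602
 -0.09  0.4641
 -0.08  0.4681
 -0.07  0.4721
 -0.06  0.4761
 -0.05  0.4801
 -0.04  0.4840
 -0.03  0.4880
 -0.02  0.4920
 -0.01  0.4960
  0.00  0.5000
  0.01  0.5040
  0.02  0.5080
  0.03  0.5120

σ√T = 0.54·√0.6667 = 0.4409
ln(S/K) + (r − q + σ²/2)T = ln(320/360) + (0.042 − 0.019 + 0.54²/2)·0.6667 = -0.1178 + 0.1125 = -0.0052
d₁ = -0.0052 / 0.4409 = -0.0119 which rounds to -0.01
d₂ = d₁ − σ√T = -0.0119 − 0.4409 = -0.4528 which rounds to -0.45
exp(−qT) = exp(−0.019·0.6667) = 0.9874;  exp(−rT) = exp(−0.042·0.6667) = 0.9724
N(d₁) = N(-0.01) = 0.4960;  N(d₂) = N(-0.45) = 0.3264
C = 320·0.9874·0.4960 − 360·0.9724·0.3264 = 156.7201 − 114.2609 = 42.4592

$42.46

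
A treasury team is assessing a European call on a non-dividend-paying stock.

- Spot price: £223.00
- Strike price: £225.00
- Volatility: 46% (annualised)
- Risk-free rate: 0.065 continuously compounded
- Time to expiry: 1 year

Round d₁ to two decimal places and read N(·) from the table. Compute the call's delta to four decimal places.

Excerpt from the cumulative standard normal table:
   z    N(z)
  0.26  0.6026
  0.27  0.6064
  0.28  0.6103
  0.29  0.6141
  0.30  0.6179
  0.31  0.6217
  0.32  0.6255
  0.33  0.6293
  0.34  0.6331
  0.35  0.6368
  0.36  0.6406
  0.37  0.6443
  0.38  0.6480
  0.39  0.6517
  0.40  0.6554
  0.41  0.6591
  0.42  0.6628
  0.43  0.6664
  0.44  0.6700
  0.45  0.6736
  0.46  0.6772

σ√T = 0.46·√1 = 0.4600
d₁ = [ln(223/225) + (0.065 + 0.46²/2)·1] / 0.4600 = [-0.0089 + 0.1708] / 0.4600 = 0.3519 → 0.35
N(d₁) = N(0.35) = 0.6368
Δ_call = N(d₁) = 0.6368

0.6368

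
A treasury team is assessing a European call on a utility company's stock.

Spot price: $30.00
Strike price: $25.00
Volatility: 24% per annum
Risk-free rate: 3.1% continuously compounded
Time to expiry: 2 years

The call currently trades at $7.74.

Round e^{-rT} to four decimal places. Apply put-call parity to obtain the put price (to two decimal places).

exp(−rT) = exp(−0.031·2) = 0.9399
Put-call parity: C − P = S − K·e^(−rT) = 30 − 25·0.9399 = 30 − 23.4975 = 6.5025
P = C − (C − P) = 7.74 − (6.5025) = 1.2375

$1.24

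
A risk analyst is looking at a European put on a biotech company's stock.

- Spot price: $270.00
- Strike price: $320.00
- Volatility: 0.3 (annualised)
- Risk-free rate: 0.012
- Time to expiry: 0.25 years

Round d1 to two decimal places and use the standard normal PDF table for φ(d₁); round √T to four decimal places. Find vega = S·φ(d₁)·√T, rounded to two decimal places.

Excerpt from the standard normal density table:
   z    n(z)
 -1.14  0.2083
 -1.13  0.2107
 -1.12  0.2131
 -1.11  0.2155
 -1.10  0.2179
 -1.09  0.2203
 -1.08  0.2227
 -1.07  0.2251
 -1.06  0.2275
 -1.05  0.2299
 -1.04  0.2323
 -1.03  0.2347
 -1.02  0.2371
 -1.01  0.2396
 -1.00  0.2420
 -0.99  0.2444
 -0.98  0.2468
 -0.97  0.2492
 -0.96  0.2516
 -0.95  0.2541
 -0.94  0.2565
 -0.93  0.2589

T = 0.25;  σ√T = 0.1500
d₁ = [ln(270/320) + (0.012 + 0.3²/2)·0.25] / 0.1500 = [-0.1699 + 0.0142] / 0.1500 = -1.0377 which rounds to -1.04
√T = √0.25 = 0.5000
φ(d₁) = φ(-1.04) = 0.2323
vega = S·φ(d₁)·√T = 270·0.2323·0.5000 = 31.3605

31.36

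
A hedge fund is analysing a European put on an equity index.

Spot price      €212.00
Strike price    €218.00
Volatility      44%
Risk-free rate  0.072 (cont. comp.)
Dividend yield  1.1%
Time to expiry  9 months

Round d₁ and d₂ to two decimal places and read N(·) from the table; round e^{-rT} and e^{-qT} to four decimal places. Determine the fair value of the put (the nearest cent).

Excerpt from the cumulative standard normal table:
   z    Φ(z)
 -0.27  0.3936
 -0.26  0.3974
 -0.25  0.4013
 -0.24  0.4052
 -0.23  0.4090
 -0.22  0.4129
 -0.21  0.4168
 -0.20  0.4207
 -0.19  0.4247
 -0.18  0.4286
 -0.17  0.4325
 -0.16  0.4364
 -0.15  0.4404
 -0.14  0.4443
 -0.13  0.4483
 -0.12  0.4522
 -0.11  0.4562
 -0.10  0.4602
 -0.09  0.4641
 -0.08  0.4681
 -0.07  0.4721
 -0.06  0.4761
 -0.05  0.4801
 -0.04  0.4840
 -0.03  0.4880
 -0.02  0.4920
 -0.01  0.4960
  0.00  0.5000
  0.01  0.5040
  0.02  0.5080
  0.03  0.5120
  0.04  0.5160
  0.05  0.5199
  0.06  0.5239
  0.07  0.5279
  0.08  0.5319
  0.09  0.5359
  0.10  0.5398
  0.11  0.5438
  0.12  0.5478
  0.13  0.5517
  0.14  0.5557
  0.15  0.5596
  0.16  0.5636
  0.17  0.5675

€29.57

T = 0.75;  σ√T = 0.3811
d₁ = [ln(212/218) + (0.072 − 0.011 + 0.44²/2)·0.75] / 0.3811 = [-0.0279 + 0.1183] / 0.3811 = 0.2373 which rounds to 0.24
d₂ = d₁ − σ√T = 0.2373 − 0.3811 = -0.1437 which rounds to -0.14
e^(−qT) = e^(−0.011·0.75) = 0.9918;  e^(−rT) = e^(−0.072·0.75) = 0.9474
P = 218·0.9474·N(0.14) − 212·0.9918·N(-0.24) = 218·0.9474·0.5557 − 212·0.9918·0.4052 = 114.7705 − 85.1980 = 29.5725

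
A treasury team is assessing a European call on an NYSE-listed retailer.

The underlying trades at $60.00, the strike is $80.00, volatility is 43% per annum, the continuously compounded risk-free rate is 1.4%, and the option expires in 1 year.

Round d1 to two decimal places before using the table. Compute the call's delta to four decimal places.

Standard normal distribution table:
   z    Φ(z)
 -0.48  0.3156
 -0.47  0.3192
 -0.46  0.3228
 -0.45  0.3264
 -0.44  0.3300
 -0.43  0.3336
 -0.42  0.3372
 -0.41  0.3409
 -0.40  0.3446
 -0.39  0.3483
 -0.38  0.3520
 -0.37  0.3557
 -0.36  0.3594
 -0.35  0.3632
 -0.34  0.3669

0.3372

T = 1;  σ√T = 0.4300
d₁ = [ln(60/80) + (0.014 + ½·0.43²)·1] / (σ√T) = (-0.2877 + 0.1064) / 0.4300 = -0.4215 ⇒ -0.42
N(d₁) = N(-0.42) = 0.3372
Δ_call = N(d₁) = 0.3372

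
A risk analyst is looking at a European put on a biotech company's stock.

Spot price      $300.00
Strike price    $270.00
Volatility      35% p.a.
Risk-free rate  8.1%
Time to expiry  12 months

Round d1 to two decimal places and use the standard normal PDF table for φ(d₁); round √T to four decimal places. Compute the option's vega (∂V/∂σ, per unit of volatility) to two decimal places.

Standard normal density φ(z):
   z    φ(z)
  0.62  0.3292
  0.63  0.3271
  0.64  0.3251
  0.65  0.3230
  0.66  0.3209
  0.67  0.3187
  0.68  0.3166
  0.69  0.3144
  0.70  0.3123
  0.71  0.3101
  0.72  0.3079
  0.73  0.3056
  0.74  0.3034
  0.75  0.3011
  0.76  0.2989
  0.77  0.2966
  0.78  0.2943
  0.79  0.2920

93.03

σ√T = 0.35·√1 = 0.3500
d₁ = [ln(300/270) + (0.081 + 0.35²/2)·1] / 0.3500 = [0.1054 + 0.1422] / 0.3500 = 0.7075 which rounds to 0.71
√T = √1 = 1.0000
φ(d₁) = φ(0.71) = 0.3101
vega = S·φ(d₁)·√T = 300·0.3101·1.0000 = 93.0300
(The call has the same vega.)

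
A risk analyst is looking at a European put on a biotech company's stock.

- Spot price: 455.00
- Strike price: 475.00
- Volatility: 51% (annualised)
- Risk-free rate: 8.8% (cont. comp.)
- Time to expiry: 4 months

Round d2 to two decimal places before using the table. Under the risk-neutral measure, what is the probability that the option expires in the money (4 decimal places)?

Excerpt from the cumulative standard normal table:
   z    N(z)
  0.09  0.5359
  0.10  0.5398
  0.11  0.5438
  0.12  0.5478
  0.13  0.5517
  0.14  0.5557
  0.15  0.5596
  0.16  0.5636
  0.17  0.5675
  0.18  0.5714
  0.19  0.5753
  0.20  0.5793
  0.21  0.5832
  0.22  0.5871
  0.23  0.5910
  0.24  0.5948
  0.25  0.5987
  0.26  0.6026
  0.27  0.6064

σ√T = 0.51 × 0.5774 = 0.2944
d₁ = [ln(455/475) + (0.088 + ½·0.51²)·0.3333] / (σ√T) = (-0.0430 + 0.0727) / 0.2944 = 0.1008 → 0.10
d₂ = 0.1008 − 0.2944 = -0.1937 → -0.19
Risk-neutral Pr[S_T < K] = N(−d₂) = N(0.19) = 0.5753

0.5753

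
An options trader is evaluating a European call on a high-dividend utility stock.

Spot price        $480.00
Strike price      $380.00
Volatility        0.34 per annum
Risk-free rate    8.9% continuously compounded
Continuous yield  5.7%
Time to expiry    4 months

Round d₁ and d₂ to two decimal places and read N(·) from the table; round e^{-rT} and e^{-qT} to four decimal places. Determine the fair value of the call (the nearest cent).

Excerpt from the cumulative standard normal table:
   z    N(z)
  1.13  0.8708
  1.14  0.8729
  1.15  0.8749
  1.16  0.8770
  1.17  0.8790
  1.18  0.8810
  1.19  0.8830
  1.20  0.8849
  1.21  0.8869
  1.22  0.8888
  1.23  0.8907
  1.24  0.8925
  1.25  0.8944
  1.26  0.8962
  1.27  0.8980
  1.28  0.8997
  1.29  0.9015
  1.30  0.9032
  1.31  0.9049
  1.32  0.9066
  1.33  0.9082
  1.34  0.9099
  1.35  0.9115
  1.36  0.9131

$105.79

T = 0.3333;  σ√T = 0.1963
d₁ = [ln(480/380) + (0.089 − 0.057 + ½·0.34²)·0.3333] / (σ√T) = (0.2336 + 0.0299) / 0.1963 = 1.3426 which rounds to 1.34
d₂ = 1.3426 − 0.1963 = 1.1463 which rounds to 1.15
exp(−qT) = exp(−0.057·0.3333) = 0.9812;  exp(−rT) = exp(−0.089·0.3333) = 0.9708
N(d₁) = N(1.34) = 0.9099;  N(d₂) = N(1.15) = 0.8749
C = 480·0.9812·0.9099 − 380·0.9708·0.8749 = 428.5411 − 322.7541 = 105.7870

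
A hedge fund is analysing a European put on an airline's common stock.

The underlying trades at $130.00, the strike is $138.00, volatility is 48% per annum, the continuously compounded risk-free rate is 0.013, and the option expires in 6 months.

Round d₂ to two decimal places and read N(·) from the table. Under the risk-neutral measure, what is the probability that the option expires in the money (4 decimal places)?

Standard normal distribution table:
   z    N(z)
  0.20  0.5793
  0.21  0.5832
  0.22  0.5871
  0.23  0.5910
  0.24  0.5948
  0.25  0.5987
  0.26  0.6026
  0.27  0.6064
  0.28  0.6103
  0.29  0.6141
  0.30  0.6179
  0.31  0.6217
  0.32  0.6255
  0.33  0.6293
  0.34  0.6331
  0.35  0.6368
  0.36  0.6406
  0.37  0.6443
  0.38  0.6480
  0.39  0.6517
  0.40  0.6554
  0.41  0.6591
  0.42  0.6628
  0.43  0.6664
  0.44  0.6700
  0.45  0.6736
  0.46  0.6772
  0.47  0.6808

0.6293

σ√T = 0.48 × 0.7071 = 0.3394
d₁ = [ln(130/138) + (0.013 + 0.48²/2)·0.5] / 0.3394 = [-0.0597 + 0.0641] / 0.3394 = 0.0129 ≈ 0.01
d₂ = d₁ − σ√T = 0.0129 − 0.3394 = -0.3265 ≈ -0.33
Risk-neutral Pr[S_T < K] = N(−d₂) = N(0.33) = 0.6293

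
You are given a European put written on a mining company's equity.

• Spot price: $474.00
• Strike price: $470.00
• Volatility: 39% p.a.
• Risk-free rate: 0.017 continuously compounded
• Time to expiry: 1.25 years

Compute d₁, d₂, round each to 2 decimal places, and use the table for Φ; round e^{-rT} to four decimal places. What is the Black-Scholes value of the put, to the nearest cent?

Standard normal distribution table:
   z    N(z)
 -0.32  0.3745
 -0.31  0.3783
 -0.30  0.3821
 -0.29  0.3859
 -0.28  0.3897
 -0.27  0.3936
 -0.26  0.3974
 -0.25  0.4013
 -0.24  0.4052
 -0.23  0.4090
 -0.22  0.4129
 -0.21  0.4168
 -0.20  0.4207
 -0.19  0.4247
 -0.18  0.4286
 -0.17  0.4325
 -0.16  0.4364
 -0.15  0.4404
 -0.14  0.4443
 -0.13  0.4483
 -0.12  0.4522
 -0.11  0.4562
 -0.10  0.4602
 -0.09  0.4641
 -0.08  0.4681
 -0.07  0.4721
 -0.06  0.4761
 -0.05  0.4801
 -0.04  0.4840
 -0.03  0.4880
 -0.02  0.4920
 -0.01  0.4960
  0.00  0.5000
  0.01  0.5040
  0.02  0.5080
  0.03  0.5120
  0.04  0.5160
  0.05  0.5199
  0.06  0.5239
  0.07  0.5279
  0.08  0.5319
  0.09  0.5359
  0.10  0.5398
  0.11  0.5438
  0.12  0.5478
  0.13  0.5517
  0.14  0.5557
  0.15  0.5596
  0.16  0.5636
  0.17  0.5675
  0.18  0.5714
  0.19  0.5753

T = 1.25;  σ√T = 0.4360
d₁ = [ln(474/470) + (0.017 + 0.39²/2)·1.25] / 0.4360 = [0.0085 + 0.1163] / 0.4360 = 0.2862 → 0.29
d₂ = d₁ − σ√T = 0.2862 − 0.4360 = -0.1498 → -0.15
e^(−rT) = e^(−0.017·1.25) = 0.9790
P = 470·0.9790·N(0.15) − 474·N(-0.29) = 470·0.9790·0.5596 − 474·0.3859 = 257.4887 − 182.9166 = 74.5721

$74.57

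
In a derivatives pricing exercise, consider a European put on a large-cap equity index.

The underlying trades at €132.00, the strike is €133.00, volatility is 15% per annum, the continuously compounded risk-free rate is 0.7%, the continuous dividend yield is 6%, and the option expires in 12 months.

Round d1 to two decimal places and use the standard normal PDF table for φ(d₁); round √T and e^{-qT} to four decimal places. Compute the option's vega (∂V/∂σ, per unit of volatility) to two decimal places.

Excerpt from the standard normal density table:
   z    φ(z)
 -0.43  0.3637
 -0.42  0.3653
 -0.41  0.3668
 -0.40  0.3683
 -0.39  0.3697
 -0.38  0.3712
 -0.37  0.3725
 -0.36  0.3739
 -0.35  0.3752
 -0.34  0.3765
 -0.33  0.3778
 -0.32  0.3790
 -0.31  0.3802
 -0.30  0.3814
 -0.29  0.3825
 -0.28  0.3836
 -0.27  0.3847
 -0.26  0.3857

T = 1;  σ√T = 0.1500
d₁ = [ln(132/133) + (0.007 − 0.06 + 0.15²/2)·1] / 0.1500 = [-0.0075 − 0.0417] / 0.1500 = -0.3286 which rounds to -0.33
√T = √1 = 1.0000
φ(d₁) = φ(-0.33) = 0.3778
e^(−qT) = e^(−0.06·1) = 0.9418
vega = S·e^(−qT)·φ(d₁)·√T = 132·0.9418·0.3778·1.0000 = 46.9672
(Call and put vega coincide under Black-Scholes.)

46.97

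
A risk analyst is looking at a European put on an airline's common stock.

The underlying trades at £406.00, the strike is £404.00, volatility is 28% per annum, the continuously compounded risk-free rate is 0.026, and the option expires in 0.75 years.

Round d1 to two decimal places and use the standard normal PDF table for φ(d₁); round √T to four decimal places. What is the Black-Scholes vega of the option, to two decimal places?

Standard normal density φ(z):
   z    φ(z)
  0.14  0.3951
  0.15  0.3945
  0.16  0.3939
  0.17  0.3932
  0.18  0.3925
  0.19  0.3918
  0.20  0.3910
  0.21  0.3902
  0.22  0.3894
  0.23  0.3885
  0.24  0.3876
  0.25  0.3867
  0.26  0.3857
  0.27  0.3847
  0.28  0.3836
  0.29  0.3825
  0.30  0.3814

σ√T = 0.28·√0.75 = 0.2425
ln(S/K) + (r + σ²/2)T = ln(406/404) + (0.026 + 0.28²/2)·0.75 = 0.0049 + 0.0489 = 0.0538
d₁ = 0.0538 / 0.2425 = 0.2220 ⇒ 0.22
√T = √0.75 = 0.8660
φ(d₁) = φ(0.22) = 0.3894
vega = S·φ(d₁)·√T = 406·0.3894·0.8660 = 136.9115

136.91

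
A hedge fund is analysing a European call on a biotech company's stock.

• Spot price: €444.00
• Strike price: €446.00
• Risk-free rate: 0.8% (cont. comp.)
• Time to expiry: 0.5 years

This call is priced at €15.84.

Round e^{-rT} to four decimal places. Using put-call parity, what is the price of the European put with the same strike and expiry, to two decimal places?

€16.06

e^(−rT) = e^(−0.008·0.5) = 0.9960
Put-call parity: C − P = S − K·e^(−rT) = 444 − 446·0.9960 = 444 − 444.2160 = -0.2160
P = C − (C − P) = 15.84 − (-0.2160) = 16.0560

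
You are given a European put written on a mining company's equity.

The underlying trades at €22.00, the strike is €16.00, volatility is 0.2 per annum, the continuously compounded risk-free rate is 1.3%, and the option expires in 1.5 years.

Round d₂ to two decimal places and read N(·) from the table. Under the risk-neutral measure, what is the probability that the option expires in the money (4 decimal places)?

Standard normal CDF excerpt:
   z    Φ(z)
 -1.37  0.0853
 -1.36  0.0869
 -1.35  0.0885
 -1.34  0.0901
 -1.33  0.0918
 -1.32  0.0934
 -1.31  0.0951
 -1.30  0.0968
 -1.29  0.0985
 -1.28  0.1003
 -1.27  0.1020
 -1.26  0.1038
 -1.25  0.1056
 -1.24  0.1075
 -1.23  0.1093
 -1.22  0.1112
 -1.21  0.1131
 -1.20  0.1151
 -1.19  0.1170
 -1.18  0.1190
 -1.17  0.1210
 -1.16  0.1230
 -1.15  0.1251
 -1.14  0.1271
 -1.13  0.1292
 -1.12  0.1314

0.1038

T = 1.5;  σ√T = 0.2449
d₁ = [ln(22/16) + (0.013 + 0.2²/2)·1.5] / 0.2449 = [0.3185 + 0.0495] / 0.2449 = 1.5022 ≈ 1.50
d₂ = d₁ − σ√T = 1.5022 − 0.2449 = 1.2572 ≈ 1.26
Pr(exercise) under Q = N(−d₂) = N(-1.26) = 0.1038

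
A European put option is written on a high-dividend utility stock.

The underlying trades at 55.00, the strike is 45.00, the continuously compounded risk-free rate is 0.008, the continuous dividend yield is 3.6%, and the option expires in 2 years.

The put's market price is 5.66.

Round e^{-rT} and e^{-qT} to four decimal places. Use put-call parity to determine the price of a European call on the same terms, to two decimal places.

e^(−qT) = e^(−0.036·2) = 0.9305;  e^(−rT) = e^(−0.008·2) = 0.9841
Put-call parity: C − P = S·e^(−qT) − K·e^(−rT) = 55·0.9305 − 45·0.9841 = 51.1775 − 44.2845 = 6.8930
C = P + (C − P) = 5.66 + (6.8930) = 12.5530

12.55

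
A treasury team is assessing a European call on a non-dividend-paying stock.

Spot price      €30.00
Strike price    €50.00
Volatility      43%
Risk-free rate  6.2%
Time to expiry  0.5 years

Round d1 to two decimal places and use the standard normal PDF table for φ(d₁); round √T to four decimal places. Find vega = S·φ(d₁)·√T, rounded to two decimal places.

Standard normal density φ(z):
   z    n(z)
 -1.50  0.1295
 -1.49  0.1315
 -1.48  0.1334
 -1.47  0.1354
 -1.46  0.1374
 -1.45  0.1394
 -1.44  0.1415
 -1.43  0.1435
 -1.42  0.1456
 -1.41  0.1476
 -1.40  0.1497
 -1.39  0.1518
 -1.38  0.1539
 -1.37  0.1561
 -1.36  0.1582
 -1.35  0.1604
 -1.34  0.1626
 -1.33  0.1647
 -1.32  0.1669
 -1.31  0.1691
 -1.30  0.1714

3.04

T = 0.5;  σ√T = 0.3041
ln(S/K) + (r + σ²/2)T = ln(30/50) + (0.062 + 0.43²/2)·0.5 = -0.5108 + 0.0772 = -0.4336
d₁ = -0.4336 / 0.3041 = -1.4261 which rounds to -1.43
√T = √0.5 = 0.7071
φ(d₁) = φ(-1.43) = 0.1435
vega = S·φ(d₁)·√T = 30·0.1435·0.7071 = 3.0441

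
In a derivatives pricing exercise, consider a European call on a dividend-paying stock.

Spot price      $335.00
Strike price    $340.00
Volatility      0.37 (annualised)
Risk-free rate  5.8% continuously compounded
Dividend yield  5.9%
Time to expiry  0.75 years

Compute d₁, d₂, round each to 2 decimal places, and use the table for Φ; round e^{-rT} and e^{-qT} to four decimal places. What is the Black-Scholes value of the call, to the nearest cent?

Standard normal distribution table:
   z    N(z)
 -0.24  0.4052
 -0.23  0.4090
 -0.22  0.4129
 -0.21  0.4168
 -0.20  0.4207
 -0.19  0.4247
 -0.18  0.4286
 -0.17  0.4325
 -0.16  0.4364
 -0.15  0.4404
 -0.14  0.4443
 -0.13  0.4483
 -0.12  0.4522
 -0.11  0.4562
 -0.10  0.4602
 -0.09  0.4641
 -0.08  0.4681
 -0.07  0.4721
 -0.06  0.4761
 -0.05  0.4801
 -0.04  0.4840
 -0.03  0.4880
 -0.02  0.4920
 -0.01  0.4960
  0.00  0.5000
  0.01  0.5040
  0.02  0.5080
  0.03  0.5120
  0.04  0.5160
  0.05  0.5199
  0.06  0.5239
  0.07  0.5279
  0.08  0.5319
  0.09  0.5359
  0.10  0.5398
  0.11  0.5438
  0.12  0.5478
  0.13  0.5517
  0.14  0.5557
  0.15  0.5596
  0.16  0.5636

$38.61

σ√T = 0.37·√0.75 = 0.3204
ln(S/K) + (r − q + σ²/2)T = ln(335/340) + (0.058 − 0.059 + 0.37²/2)·0.75 = -0.0148 + 0.0506 = 0.0358
d₁ = 0.0358 / 0.3204 = 0.1116 → 0.11
d₂ = d₁ − σ√T = 0.1116 − 0.3204 = -0.2088 → -0.21
exp(−qT) = exp(−0.059·0.75) = 0.9567;  exp(−rT) = exp(−0.058·0.75) = 0.9574
C = 335·0.9567·N(0.11) − 340·0.9574·N(-0.21) = 335·0.9567·0.5438 − 340·0.9574·0.4168 = 174.2849 − 135.6751 = 38.6098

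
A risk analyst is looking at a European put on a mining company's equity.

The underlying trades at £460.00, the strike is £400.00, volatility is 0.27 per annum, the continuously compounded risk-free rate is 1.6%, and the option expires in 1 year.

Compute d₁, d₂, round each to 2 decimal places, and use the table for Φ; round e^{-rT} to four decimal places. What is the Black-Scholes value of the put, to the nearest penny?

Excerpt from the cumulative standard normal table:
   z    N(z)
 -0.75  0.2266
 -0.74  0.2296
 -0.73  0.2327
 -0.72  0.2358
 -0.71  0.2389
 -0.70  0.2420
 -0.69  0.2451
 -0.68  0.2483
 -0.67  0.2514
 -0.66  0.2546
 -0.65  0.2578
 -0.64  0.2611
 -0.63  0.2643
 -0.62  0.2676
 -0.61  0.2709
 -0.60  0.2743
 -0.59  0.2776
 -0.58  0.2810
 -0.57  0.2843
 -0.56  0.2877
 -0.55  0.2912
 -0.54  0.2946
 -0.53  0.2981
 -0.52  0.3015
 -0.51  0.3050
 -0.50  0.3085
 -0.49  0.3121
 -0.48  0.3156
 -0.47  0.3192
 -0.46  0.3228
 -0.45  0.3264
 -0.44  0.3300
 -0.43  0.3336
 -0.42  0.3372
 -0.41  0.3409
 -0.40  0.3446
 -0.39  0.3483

£20.01

σ√T = 0.27·√1 = 0.2700
ln(S/K) + (r + σ²/2)T = ln(460/400) + (0.016 + 0.27²/2)·1 = 0.1398 + 0.0525 = 0.1922
d₁ = 0.1922 / 0.2700 = 0.7119 ⇒ 0.71
d₂ = d₁ − σ√T = 0.7119 − 0.2700 = 0.4419 ⇒ 0.44
exp(−rT) = exp(−0.016·1) = 0.9841
N(−d₂) = N(-0.44) = 0.3300;  N(−d₁) = N(-0.71) = 0.2389
P = 400·0.9841·0.3300 − 460·0.2389 = 129.9012 − 109.8940 = 20.0072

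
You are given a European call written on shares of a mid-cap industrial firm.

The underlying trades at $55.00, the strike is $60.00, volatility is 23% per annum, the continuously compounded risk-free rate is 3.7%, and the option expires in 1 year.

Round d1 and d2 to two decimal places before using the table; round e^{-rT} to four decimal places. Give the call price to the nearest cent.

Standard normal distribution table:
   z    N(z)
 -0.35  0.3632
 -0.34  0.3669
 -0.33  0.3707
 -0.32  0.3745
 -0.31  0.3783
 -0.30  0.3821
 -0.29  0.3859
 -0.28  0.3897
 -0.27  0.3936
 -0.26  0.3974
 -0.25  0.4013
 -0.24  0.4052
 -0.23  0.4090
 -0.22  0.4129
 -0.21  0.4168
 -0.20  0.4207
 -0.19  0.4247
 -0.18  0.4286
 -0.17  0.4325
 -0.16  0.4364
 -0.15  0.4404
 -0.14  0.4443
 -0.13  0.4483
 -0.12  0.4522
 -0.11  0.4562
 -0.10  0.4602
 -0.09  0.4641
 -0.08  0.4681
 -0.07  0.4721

$3.88

T = 1;  σ√T = 0.2300
d₁ = [ln(55/60) + (0.037 + 0.23²/2)·1] / 0.2300 = [-0.0870 + 0.0635] / 0.2300 = -0.1024 → -0.10
d₂ = d₁ − σ√T = -0.1024 − 0.2300 = -0.3324 → -0.33
exp(−rT) = exp(−0.037·1) = 0.9637
N(d₁) = N(-0.10) = 0.4602;  N(d₂) = N(-0.33) = 0.3707
C = 55·0.4602 − 60·0.9637·0.3707 = 25.3110 − 21.4346 = 3.8764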